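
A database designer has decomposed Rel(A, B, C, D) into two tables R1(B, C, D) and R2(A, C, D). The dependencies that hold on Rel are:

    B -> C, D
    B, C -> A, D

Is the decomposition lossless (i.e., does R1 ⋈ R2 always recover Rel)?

Common attributes: R1 ∩ R2 = {C, D}.
No dependency enlarges {C, D}, so (C, D)⁺ = {C, D}.
The closure contains neither all of R1 = {B, C, D} nor all of R2 = {A, C, D}, so the common attributes are not a superkey of either fragment. The join is lossy.

No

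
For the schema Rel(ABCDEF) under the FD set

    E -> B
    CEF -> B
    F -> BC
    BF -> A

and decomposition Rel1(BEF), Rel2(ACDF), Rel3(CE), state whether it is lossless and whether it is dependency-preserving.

lossy but dependency-preserving

Lossless test (chase): Rows 1 and 3 agree on E; apply E→B and equate their B entries. Rows 1 and 2 agree on F; apply F→BC and equate their BC entries. Rows 1 and 2 agree on BF; apply BF→A and equate their A entries. No row becomes fully distinguished — the join is lossy.
Dependency preservation: CEF → B; F → BC; BF → A are not contained in any single fragment, but the restricted closure of each left-hand side across the fragments still reaches the right-hand side; the remaining FDs each lie inside some fragment. All dependencies are preserved.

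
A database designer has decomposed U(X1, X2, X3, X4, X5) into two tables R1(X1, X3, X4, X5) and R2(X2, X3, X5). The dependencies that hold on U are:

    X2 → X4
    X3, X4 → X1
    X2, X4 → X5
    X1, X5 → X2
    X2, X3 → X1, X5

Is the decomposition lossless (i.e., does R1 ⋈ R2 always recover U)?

Common attributes: R1 ∩ R2 = {X3, X5}.
No dependency enlarges {X3, X5}, so (X3, X5)⁺ = {X3, X5}.
The closure contains neither all of R1 = {X1, X3, X4, X5} nor all of R2 = {X2, X3, X5}, so the common attributes are not a superkey of either fragment. The join is lossy.

No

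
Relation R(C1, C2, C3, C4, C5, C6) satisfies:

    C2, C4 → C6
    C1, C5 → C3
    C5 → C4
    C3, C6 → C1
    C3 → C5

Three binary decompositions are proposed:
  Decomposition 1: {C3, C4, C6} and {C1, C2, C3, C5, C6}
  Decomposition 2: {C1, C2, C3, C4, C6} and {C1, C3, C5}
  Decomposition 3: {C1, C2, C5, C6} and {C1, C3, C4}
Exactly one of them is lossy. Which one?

Decomposition 1: common = {C3, C6}, closure = {C1, C3, C4, C5, C6} → lossless.
Decomposition 2: common = {C1, C3}, closure = {C1, C3, C4, C5} → lossless.
Decomposition 3: common = {C1}, closure = {C1} → lossy.

Decomposition 3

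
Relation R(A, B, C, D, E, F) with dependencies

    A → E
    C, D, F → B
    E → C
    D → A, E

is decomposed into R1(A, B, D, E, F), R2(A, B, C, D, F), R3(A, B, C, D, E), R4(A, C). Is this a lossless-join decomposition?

Chase test. Columns are A, B, C, D, E, F; row i has aⱼ where attribute j ∈ Ri, else bᵢⱼ.
Initial tableau (one row per fragment):
  row 1: a1 a2 b13 a4 a5 a6
  row 2: a1 a2 a3 a4 b25 a6
  row 3: a1 a2 a3 a4 a5 b36
  row 4: a1 b42 a3 b44 b45 b46
Rows 1 and 2 agree on A; apply A→E and equate their E entries.
Rows 1 and 4 agree on A; apply A→E and equate their E entries.
Rows 1 and 2 agree on E; apply E→C and equate their C entries.
Row 1 is now all distinguished symbols — the join is lossless.

Yes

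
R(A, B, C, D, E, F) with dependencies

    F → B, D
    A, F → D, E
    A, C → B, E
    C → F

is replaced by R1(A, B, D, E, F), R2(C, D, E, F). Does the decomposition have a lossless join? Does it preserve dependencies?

lossy but dependency-preserving

Lossless test: (D, E, F)⁺ = {B, D, E, F}, which is a superkey of neither fragment — lossy.
Dependency preservation: A, C → B, E is not contained in any single fragment, but the restricted closure of its left-hand side across the fragments still reaches the right-hand side; the remaining FDs each lie inside some fragment. All dependencies are preserved.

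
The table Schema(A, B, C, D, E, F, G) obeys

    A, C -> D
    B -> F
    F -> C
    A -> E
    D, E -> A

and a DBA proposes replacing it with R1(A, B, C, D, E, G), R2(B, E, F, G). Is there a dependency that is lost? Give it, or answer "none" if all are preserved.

Check F → C: no single fragment contains all of {C, F}, and the restricted closure of {F} across the fragments never reaches {C}.
A, C → D is preserved.
B → F is preserved.
A → E is preserved.
D, E → A is preserved.

F -> C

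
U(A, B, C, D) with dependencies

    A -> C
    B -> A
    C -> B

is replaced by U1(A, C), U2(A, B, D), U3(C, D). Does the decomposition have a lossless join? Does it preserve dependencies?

lossless and dependency-preserving

Lossless test (chase): Rows 1 and 2 agree on A; apply A→C and equate their C entries. Rows 1 and 2 agree on C; apply C→B and equate their B entries. Rows 1 and 3 agree on C; apply C→B and equate their B entries. Rows 1 and 3 agree on B; apply B→A and equate their A entries. Row 2 is now all distinguished symbols — the join is lossless.
Dependency preservation: C → B is not contained in any single fragment, but the restricted closure of its left-hand side across the fragments still reaches the right-hand side; the remaining FDs each lie inside some fragment. All dependencies are preserved.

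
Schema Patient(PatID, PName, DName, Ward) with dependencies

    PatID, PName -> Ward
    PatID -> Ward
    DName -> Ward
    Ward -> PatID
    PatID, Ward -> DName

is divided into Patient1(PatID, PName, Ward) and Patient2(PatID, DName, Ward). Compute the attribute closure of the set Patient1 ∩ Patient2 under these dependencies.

PatID, DName, Ward

Patient1 ∩ Patient2 = {PatID, Ward}.
PatID, Ward → DName applies, adding DName
Closure: {PatID, DName, Ward}.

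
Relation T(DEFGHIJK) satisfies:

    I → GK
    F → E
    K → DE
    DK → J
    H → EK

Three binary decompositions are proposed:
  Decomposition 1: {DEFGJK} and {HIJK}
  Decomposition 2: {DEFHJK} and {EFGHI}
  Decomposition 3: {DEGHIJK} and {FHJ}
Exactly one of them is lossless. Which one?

Decomposition 1: common = {JK}, closure = {DEJK} → lossy.
Decomposition 2: common = {EFH}, closure = {DEFHJK} → lossless.
Decomposition 3: common = {HJ}, closure = {DEHJK} → lossy.

Decomposition 2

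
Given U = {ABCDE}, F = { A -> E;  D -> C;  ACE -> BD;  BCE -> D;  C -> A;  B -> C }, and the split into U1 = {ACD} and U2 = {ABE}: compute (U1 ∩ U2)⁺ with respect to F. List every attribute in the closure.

U1 ∩ U2 = {A}.
A → E applies, adding E
Closure: {AE}.

AE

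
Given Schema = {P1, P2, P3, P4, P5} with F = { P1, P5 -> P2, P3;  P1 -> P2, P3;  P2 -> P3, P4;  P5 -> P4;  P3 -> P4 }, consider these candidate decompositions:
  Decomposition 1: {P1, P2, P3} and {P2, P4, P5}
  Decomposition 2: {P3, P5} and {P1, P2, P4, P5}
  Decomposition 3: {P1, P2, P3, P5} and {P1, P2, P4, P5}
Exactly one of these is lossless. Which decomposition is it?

Decomposition 1: common = {P2}, closure = {P2, P3, P4} → lossy.
Decomposition 2: common = {P5}, closure = {P4, P5} → lossy.
Decomposition 3: common = {P1, P2, P5}, closure = {P1, P2, P3, P4, P5} → lossless.

Decomposition 3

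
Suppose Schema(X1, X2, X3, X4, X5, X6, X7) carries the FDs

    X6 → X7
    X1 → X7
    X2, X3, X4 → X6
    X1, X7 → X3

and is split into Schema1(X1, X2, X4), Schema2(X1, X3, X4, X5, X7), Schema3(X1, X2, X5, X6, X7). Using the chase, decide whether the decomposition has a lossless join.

No

Chase test. Columns are X1, X2, X3, X4, X5, X6, X7; row i has aⱼ where attribute j ∈ Schemai, else bᵢⱼ.
Initial tableau (one row per fragment):
  row 1: a1 a2 b13 a4 b15 b16 b17
  row 2: a1 b22 a3 a4 a5 b26 a7
  row 3: a1 a2 b33 b34 a5 a6 a7
Rows 1 and 2 agree on X1; apply X1→X7 and equate their X7 entries.
Rows 1 and 2 agree on X1, X7; apply X1, X7→X3 and equate their X3 entries.
Rows 1 and 3 agree on X1, X7; apply X1, X7→X3 and equate their X3 entries.
No row becomes fully distinguished — the join is lossy.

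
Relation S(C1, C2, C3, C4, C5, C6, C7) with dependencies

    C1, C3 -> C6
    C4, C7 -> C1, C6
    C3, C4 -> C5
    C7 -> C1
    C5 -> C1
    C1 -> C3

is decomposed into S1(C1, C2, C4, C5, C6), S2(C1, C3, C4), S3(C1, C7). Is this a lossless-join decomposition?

Chase test. Columns are C1, C2, C3, C4, C5, C6, C7; row i has aⱼ where attribute j ∈ Si, else bᵢⱼ.
Initial tableau (one row per fragment):
  row 1: a1 a2 b13 a4 a5 a6 b17
  row 2: a1 b22 a3 a4 b25 b26 b27
  row 3: a1 b32 b33 b34 b35 b36 a7
Rows 1 and 2 agree on C1; apply C1→C3 and equate their C3 entries.
Rows 1 and 3 agree on C1; apply C1→C3 and equate their C3 entries.
Rows 1 and 2 agree on C1, C3; apply C1, C3→C6 and equate their C6 entries.
Rows 1 and 3 agree on C1, C3; apply C1, C3→C6 and equate their C6 entries.
Rows 1 and 2 agree on C3, C4; apply C3, C4→C5 and equate their C5 entries.
No row becomes fully distinguished — the join is lossy.

No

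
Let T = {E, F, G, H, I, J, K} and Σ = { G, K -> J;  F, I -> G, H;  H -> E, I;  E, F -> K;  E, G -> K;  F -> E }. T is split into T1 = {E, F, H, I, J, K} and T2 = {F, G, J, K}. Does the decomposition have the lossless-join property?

No

Common attributes: T1 ∩ T2 = {F, J, K}.
Closure of {F, J, K}: F → E applies, adding E. So (F, J, K)⁺ = {E, F, J, K}.
The closure contains neither all of T1 = {E, F, H, I, J, K} nor all of T2 = {F, G, J, K}, so the common attributes are not a superkey of either fragment. The join is lossy.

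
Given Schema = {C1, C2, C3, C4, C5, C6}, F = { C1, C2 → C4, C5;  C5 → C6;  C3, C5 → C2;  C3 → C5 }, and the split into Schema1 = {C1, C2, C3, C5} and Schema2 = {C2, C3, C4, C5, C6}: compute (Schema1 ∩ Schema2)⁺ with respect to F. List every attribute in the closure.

Schema1 ∩ Schema2 = {C2, C3, C5}.
C5 → C6 applies, adding C6
Closure: {C2, C3, C5, C6}.

C2, C3, C5, C6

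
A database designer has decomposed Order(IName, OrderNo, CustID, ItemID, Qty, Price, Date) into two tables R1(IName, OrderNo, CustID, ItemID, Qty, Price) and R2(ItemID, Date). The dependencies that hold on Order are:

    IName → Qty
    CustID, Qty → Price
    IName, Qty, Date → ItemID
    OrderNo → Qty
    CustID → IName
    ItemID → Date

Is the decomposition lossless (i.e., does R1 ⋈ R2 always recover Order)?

Yes

Common attributes: R1 ∩ R2 = {ItemID}.
Closure of {ItemID}: ItemID → Date applies, adding Date. So (ItemID)⁺ = {ItemID, Date}.
This closure contains every attribute of R2, so R1 ∩ R2 → R2. The join is lossless.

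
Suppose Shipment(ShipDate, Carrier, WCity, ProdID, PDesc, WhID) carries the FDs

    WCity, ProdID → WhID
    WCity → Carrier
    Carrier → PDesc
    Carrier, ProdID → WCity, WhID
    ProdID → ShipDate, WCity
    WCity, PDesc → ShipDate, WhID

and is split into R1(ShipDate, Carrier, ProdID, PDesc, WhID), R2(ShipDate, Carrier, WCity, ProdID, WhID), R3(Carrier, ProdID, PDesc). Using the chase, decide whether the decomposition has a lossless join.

Yes

Chase test. Columns are ShipDate, Carrier, WCity, ProdID, PDesc, WhID; row i has aⱼ where attribute j ∈ Ri, else bᵢⱼ.
Initial tableau (one row per fragment):
  row 1: a1 a2 b13 a4 a5 a6
  row 2: a1 a2 a3 a4 b25 a6
  row 3: b31 a2 b33 a4 a5 b36
Rows 1 and 2 agree on Carrier; apply Carrier→PDesc and equate their PDesc entries.
Rows 1 and 2 agree on Carrier, ProdID; apply Carrier, ProdID→WCity, WhID and equate their WCity, WhID entries.
Rows 1 and 3 agree on Carrier, ProdID; apply Carrier, ProdID→WCity, WhID and equate their WCity, WhID entries.
Rows 1 and 3 agree on ProdID; apply ProdID→ShipDate, WCity and equate their ShipDate, WCity entries.
Row 1 is now all distinguished symbols — the join is lossless.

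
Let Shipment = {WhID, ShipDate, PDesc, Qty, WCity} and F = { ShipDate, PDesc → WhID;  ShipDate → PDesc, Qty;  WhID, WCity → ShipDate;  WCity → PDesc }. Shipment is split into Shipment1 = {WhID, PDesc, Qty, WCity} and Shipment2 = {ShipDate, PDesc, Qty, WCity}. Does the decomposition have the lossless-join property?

No

Common attributes: Shipment1 ∩ Shipment2 = {PDesc, Qty, WCity}.
No dependency enlarges {PDesc, Qty, WCity}, so (PDesc, Qty, WCity)⁺ = {PDesc, Qty, WCity}.
The closure contains neither all of Shipment1 = {WhID, PDesc, Qty, WCity} nor all of Shipment2 = {ShipDate, PDesc, Qty, WCity}, so the common attributes are not a superkey of either fragment. The join is lossy.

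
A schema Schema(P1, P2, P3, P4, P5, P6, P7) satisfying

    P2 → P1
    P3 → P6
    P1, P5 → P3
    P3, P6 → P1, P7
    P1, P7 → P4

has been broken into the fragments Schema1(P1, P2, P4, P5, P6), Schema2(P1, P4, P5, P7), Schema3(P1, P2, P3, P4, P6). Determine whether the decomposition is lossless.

Chase test. Columns are P1, P2, P3, P4, P5, P6, P7; row i has aⱼ where attribute j ∈ Schemai, else bᵢⱼ.
Initial tableau (one row per fragment):
  row 1: a1 a2 b13 a4 a5 a6 b17
  row 2: a1 b22 b23 a4 a5 b26 a7
  row 3: a1 a2 a3 a4 b35 a6 b37
Rows 1 and 2 agree on P1, P5; apply P1, P5→P3 and equate their P3 entries.
Rows 1 and 2 agree on P3; apply P3→P6 and equate their P6 entries.
Rows 1 and 2 agree on P3, P6; apply P3, P6→P1, P7 and equate their P1, P7 entries.
No row becomes fully distinguished — the join is lossy.

No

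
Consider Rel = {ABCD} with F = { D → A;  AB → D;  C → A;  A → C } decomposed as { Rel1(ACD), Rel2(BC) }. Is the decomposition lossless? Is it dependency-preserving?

lossy and not dependency-preserving

Lossless test: (C)⁺ = {AC}, which is a superkey of neither fragment — lossy.
Dependency preservation: the restricted closure of {AB} across the fragments never reaches {D}, so AB → D cannot be enforced without a join — not preserved.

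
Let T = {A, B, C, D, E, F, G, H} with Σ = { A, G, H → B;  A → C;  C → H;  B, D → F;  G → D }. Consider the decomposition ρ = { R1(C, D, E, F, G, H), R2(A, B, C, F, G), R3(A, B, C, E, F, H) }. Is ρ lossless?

Chase test. Columns are A, B, C, D, E, F, G, H; row i has aⱼ where attribute j ∈ Ri, else bᵢⱼ.
Initial tableau (one row per fragment):
  row 1: b11 b12 a3 a4 a5 a6 a7 a8
  row 2: a1 a2 a3 b24 b25 a6 a7 b28
  row 3: a1 a2 a3 b34 a5 a6 b37 a8
Rows 1 and 2 agree on C; apply C→H and equate their H entries.
Rows 1 and 2 agree on G; apply G→D and equate their D entries.
No row becomes fully distinguished — the join is lossy.

No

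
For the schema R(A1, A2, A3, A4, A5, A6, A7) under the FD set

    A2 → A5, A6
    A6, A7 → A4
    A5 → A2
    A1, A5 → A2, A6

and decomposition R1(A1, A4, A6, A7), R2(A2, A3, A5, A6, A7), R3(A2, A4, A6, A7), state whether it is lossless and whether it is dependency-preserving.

Lossless test (chase): Rows 2 and 3 agree on A2; apply A2→A5, A6 and equate their A5, A6 entries. Rows 1 and 2 agree on A6, A7; apply A6, A7→A4 and equate their A4 entries. No row becomes fully distinguished — the join is lossy.
Dependency preservation: A1, A5 → A2, A6 is not contained in any single fragment, but the restricted closure of its left-hand side across the fragments still reaches the right-hand side; the remaining FDs each lie inside some fragment. All dependencies are preserved.

lossy but dependency-preserving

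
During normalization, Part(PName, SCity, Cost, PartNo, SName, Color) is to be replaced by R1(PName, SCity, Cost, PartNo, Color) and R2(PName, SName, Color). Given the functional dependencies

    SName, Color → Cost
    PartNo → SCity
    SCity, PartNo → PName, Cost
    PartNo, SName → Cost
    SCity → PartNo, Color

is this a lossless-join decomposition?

Common attributes: R1 ∩ R2 = {PName, Color}.
No dependency enlarges {PName, Color}, so (PName, Color)⁺ = {PName, Color}.
The closure contains neither all of R1 = {PName, SCity, Cost, PartNo, Color} nor all of R2 = {PName, SName, Color}, so the common attributes are not a superkey of either fragment. The join is lossy.

No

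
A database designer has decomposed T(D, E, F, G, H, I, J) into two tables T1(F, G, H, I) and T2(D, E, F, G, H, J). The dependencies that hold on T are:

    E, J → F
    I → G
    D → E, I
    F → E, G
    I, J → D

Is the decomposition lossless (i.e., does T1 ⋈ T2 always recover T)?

No

Common attributes: T1 ∩ T2 = {F, G, H}.
Closure of {F, G, H}: F → E, G applies, adding E. So (F, G, H)⁺ = {E, F, G, H}.
The closure contains neither all of T1 = {F, G, H, I} nor all of T2 = {D, E, F, G, H, J}, so the common attributes are not a superkey of either fragment. The join is lossy.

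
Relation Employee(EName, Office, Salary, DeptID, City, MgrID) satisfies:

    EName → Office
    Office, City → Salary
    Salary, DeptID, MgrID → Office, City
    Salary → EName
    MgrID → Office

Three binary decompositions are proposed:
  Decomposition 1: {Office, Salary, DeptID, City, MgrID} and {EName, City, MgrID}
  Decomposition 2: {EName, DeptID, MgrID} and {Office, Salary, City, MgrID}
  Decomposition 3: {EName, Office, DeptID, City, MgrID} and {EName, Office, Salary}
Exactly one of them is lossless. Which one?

Decomposition 1

Decomposition 1: common = {City, MgrID}, closure = {EName, Office, Salary, City, MgrID} → lossless.
Decomposition 2: common = {MgrID}, closure = {Office, MgrID} → lossy.
Decomposition 3: common = {EName, Office}, closure = {EName, Office} → lossy.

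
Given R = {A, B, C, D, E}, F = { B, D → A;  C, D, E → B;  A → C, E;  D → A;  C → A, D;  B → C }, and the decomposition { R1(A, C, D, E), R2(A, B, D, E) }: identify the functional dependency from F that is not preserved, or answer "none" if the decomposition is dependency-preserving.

none

B, D → A lies within R2.
C, D, E → B: restricted closure across fragments reaches B.
A → C, E lies within R1.
D → A lies within R1.
C → A, D lies within R1.
B → C: restricted closure across fragments reaches C.
Every dependency is enforceable on the fragments, so the decomposition is dependency-preserving.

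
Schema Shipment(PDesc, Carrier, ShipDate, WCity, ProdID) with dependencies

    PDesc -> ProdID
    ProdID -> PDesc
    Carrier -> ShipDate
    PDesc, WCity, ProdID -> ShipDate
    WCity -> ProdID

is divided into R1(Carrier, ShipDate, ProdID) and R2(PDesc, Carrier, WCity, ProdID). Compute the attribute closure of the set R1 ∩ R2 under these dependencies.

PDesc, Carrier, ShipDate, ProdID

R1 ∩ R2 = {Carrier, ProdID}.
ProdID → PDesc applies, adding PDesc
Carrier → ShipDate applies, adding ShipDate
Closure: {PDesc, Carrier, ShipDate, ProdID}.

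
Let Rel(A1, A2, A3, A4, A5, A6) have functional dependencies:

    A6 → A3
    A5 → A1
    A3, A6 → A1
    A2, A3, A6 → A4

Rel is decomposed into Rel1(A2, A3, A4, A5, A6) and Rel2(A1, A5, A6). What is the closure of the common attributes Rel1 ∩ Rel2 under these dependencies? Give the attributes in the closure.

Rel1 ∩ Rel2 = {A5, A6}.
A6 → A3 applies, adding A3
A5 → A1 applies, adding A1
Closure: {A1, A3, A5, A6}.

A1, A3, A5, A6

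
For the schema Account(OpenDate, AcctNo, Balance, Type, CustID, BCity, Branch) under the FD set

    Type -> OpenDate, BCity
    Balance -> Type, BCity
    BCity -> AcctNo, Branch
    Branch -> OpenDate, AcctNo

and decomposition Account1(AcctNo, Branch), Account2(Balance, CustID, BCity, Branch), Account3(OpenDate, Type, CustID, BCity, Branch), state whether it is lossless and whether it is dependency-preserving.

Lossless test (chase): Rows 2 and 3 agree on BCity; apply BCity→AcctNo, Branch and equate their AcctNo, Branch entries. Rows 1 and 2 agree on Branch; apply Branch→OpenDate, AcctNo and equate their OpenDate, AcctNo entries. Rows 1 and 3 agree on Branch; apply Branch→OpenDate, AcctNo and equate their OpenDate, AcctNo entries. No row becomes fully distinguished — the join is lossy.
Dependency preservation: the restricted closure of {Balance} across the fragments never reaches {Type, BCity}, so Balance → Type, BCity cannot be enforced without a join — not preserved.

lossy and not dependency-preserving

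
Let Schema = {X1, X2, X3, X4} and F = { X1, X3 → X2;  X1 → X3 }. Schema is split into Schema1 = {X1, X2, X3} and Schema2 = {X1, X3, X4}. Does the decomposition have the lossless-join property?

Yes

Common attributes: Schema1 ∩ Schema2 = {X1, X3}.
Closure of {X1, X3}: X1, X3 → X2 applies, adding X2. So (X1, X3)⁺ = {X1, X2, X3}.
This closure contains every attribute of Schema1, so Schema1 ∩ Schema2 → Schema1. The join is lossless.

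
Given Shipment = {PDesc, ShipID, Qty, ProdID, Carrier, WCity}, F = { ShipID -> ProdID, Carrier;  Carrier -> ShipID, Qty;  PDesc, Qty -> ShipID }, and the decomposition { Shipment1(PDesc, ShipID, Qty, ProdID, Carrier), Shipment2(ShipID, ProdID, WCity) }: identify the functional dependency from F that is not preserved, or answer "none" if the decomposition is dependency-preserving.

ShipID → ProdID, Carrier lies within Shipment1.
Carrier → ShipID, Qty lies within Shipment1.
PDesc, Qty → ShipID lies within Shipment1.
Every dependency is enforceable on the fragments, so the decomposition is dependency-preserving.

none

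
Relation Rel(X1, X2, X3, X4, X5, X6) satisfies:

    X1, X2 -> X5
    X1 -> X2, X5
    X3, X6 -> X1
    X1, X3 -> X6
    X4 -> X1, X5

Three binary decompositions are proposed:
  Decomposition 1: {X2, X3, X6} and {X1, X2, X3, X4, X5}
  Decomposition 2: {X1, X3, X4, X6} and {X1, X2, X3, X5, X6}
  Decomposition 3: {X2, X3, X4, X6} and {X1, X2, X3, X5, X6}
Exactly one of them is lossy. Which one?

Decomposition 1: common = {X2, X3}, closure = {X2, X3} → lossy.
Decomposition 2: common = {X1, X3, X6}, closure = {X1, X2, X3, X5, X6} → lossless.
Decomposition 3: common = {X2, X3, X6}, closure = {X1, X2, X3, X5, X6} → lossless.

Decomposition 1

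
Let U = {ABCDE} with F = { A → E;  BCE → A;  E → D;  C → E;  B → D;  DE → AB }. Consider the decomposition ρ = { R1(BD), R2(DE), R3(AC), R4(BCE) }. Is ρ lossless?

Yes

Chase test. Columns are ABCDE; row i has aⱼ where attribute j ∈ Ri, else bᵢⱼ.
Initial tableau (one row per fragment):
  row 1: b11 a2 b13 a4 b15
  row 2: b21 b22 b23 a4 a5
  row 3: a1 b32 a3 b34 b35
  row 4: b41 a2 a3 b44 a5
Rows 2 and 4 agree on E; apply E→D and equate their D entries.
Rows 3 and 4 agree on C; apply C→E and equate their E entries.
Rows 2 and 4 agree on DE; apply DE→AB and equate their AB entries.
Rows 2 and 3 agree on E; apply E→D and equate their D entries.
Rows 2 and 3 agree on DE; apply DE→AB and equate their AB entries.
Row 3 is now all distinguished symbols — the join is lossless.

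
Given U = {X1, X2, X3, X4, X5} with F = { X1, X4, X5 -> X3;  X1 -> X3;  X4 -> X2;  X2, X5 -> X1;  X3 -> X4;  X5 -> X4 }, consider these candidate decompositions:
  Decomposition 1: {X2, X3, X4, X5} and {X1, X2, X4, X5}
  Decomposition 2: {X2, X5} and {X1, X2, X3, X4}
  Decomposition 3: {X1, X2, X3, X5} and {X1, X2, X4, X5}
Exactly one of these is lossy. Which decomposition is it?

Decomposition 2

Decomposition 1: common = {X2, X4, X5}, closure = {X1, X2, X3, X4, X5} → lossless.
Decomposition 2: common = {X2}, closure = {X2} → lossy.
Decomposition 3: common = {X1, X2, X5}, closure = {X1, X2, X3, X4, X5} → lossless.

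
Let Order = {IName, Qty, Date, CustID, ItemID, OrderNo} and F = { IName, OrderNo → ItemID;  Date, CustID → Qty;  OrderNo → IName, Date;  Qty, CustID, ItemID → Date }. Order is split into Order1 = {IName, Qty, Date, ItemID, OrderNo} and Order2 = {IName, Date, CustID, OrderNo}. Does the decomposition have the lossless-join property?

No

Common attributes: Order1 ∩ Order2 = {IName, Date, OrderNo}.
Closure of {IName, Date, OrderNo}: IName, OrderNo → ItemID applies, adding ItemID. So (IName, Date, OrderNo)⁺ = {IName, Date, ItemID, OrderNo}.
The closure contains neither all of Order1 = {IName, Qty, Date, ItemID, OrderNo} nor all of Order2 = {IName, Date, CustID, OrderNo}, so the common attributes are not a superkey of either fragment. The join is lossy.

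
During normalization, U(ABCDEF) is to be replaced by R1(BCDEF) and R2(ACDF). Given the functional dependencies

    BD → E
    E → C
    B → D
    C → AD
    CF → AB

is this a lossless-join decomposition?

Yes

Common attributes: R1 ∩ R2 = {CDF}.
Closure of {CDF}: C → AD applies, adding A; CF → AB applies, adding B; BD → E applies, adding E. So (CDF)⁺ = {ABCDEF}.
This closure contains every attribute of R1, so R1 ∩ R2 → R1. The join is lossless.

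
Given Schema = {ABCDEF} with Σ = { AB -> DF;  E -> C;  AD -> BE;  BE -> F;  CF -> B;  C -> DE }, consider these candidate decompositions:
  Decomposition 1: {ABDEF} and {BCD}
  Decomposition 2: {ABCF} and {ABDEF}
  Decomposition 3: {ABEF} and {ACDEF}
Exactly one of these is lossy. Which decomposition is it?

Decomposition 1

Decomposition 1: common = {BD}, closure = {BD} → lossy.
Decomposition 2: common = {ABF}, closure = {ABCDEF} → lossless.
Decomposition 3: common = {AEF}, closure = {ABCDEF} → lossless.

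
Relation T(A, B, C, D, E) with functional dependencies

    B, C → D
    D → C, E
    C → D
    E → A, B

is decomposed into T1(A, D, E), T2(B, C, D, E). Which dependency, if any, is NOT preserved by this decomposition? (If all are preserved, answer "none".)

none

B, C → D lies within T2.
D → C, E lies within T2.
C → D lies within T2.
E → A, B: restricted closure across fragments reaches A, B.
Every dependency is enforceable on the fragments, so the decomposition is dependency-preserving.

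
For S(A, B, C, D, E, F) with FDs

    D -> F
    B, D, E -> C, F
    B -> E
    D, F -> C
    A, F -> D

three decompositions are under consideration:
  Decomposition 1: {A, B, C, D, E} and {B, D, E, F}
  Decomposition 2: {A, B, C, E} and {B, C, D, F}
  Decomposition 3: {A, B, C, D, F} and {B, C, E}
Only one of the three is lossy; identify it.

Decomposition 2

Decomposition 1: common = {B, D, E}, closure = {B, C, D, E, F} → lossless.
Decomposition 2: common = {B, C}, closure = {B, C, E} → lossy.
Decomposition 3: common = {B, C}, closure = {B, C, E} → lossless.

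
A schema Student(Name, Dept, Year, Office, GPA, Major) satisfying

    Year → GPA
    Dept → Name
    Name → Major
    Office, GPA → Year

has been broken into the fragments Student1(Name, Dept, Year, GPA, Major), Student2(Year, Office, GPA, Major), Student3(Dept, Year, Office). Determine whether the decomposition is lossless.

Chase test. Columns are Name, Dept, Year, Office, GPA, Major; row i has aⱼ where attribute j ∈ Studenti, else bᵢⱼ.
Initial tableau (one row per fragment):
  row 1: a1 a2 a3 b14 a5 a6
  row 2: b21 b22 a3 a4 a5 a6
  row 3: b31 a2 a3 a4 b35 b36
Rows 1 and 3 agree on Year; apply Year→GPA and equate their GPA entries.
Rows 1 and 3 agree on Dept; apply Dept→Name and equate their Name entries.
Rows 1 and 3 agree on Name; apply Name→Major and equate their Major entries.
Row 3 is now all distinguished symbols — the join is lossless.

Yes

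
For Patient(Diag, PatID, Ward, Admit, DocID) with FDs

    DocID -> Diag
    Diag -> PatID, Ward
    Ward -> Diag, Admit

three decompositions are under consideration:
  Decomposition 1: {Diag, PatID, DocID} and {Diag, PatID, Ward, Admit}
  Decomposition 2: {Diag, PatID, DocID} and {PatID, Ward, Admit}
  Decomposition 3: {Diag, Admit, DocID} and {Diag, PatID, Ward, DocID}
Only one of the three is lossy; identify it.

Decomposition 2

Decomposition 1: common = {Diag, PatID}, closure = {Diag, PatID, Ward, Admit} → lossless.
Decomposition 2: common = {PatID}, closure = {PatID} → lossy.
Decomposition 3: common = {Diag, DocID}, closure = {Diag, PatID, Ward, Admit, DocID} → lossless.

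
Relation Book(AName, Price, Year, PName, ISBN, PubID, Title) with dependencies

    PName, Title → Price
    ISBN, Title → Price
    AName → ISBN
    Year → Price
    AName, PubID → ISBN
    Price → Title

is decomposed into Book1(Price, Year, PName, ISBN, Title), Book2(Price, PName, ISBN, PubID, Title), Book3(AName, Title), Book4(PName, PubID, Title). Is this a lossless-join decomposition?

Chase test. Columns are AName, Price, Year, PName, ISBN, PubID, Title; row i has aⱼ where attribute j ∈ Booki, else bᵢⱼ.
Initial tableau (one row per fragment):
  row 1: b11 a2 a3 a4 a5 b16 a7
  row 2: b21 a2 b23 a4 a5 a6 a7
  row 3: a1 b32 b33 b34 b35 b36 a7
  row 4: b41 b42 b43 a4 b45 a6 a7
Rows 1 and 4 agree on PName, Title; apply PName, Title→Price and equate their Price entries.
No row becomes fully distinguished — the join is lossy.

No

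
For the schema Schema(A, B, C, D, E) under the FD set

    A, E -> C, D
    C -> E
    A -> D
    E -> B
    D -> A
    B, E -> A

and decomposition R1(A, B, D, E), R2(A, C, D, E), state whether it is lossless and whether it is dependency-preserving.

lossless and dependency-preserving

Lossless test: (A, D, E)⁺ = {A, B, C, D, E}, which contains all of one fragment — lossless.
Dependency preservation: every FD's attributes lie within a single fragment, so each can be enforced locally — preserved.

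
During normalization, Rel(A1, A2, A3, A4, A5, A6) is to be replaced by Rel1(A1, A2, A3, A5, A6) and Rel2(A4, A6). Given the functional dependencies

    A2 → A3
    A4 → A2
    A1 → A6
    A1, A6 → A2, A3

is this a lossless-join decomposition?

Common attributes: Rel1 ∩ Rel2 = {A6}.
No dependency enlarges {A6}, so (A6)⁺ = {A6}.
The closure contains neither all of Rel1 = {A1, A2, A3, A5, A6} nor all of Rel2 = {A4, A6}, so the common attributes are not a superkey of either fragment. The join is lossy.

No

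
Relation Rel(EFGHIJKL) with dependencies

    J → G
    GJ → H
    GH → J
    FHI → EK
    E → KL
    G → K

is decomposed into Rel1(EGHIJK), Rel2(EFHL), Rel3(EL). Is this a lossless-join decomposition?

Chase test. Columns are EFGHIJKL; row i has aⱼ where attribute j ∈ Reli, else bᵢⱼ.
Initial tableau (one row per fragment):
  row 1: a1 b12 a3 a4 a5 a6 a7 b18
  row 2: a1 a2 b23 a4 b25 b26 b27 a8
  row 3: a1 b32 b33 b34 b35 b36 b37 a8
Rows 1 and 2 agree on E; apply E→KL and equate their KL entries.
Rows 1 and 3 agree on E; apply E→KL and equate their KL entries.
No row becomes fully distinguished — the join is lossy.

No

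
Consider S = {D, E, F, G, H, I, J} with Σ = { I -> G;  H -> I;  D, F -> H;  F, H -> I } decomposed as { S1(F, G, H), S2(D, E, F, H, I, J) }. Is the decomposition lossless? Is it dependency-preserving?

Lossless test: (F, H)⁺ = {F, G, H, I}, which contains all of one fragment — lossless.
Dependency preservation: the restricted closure of {I} across the fragments never reaches {G}, so I → G cannot be enforced without a join — not preserved.

lossless but not dependency-preserving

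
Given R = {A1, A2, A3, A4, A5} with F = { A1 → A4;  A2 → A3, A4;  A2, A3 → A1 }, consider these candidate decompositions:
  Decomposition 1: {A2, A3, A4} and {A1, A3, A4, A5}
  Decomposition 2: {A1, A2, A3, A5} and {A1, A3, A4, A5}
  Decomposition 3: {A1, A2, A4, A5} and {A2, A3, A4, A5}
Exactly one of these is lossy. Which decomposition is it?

Decomposition 1

Decomposition 1: common = {A3, A4}, closure = {A3, A4} → lossy.
Decomposition 2: common = {A1, A3, A5}, closure = {A1, A3, A4, A5} → lossless.
Decomposition 3: common = {A2, A4, A5}, closure = {A1, A2, A3, A4, A5} → lossless.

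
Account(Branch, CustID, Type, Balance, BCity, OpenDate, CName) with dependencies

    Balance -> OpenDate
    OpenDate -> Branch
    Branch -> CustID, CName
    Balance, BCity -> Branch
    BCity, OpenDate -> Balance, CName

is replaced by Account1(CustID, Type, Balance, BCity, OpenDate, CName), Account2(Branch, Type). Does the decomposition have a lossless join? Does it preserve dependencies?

Lossless test: (Type)⁺ = {Type}, which is a superkey of neither fragment — lossy.
Dependency preservation: the restricted closure of {OpenDate} across the fragments never reaches {Branch}, so OpenDate → Branch cannot be enforced without a join — not preserved.

lossy and not dependency-preserving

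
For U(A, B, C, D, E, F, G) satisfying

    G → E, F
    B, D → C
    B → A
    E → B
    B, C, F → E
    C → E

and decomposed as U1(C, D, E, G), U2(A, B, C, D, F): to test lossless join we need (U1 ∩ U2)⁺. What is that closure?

A, B, C, D, E

U1 ∩ U2 = {C, D}.
C → E applies, adding E
E → B applies, adding B
B → A applies, adding A
Closure: {A, B, C, D, E}.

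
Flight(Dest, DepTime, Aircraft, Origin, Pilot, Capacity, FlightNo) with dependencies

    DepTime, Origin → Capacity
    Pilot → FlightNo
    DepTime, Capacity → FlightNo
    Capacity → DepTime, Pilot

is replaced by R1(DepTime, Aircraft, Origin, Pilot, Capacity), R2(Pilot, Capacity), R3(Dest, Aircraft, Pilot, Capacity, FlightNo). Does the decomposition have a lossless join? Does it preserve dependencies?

Lossless test (chase): Rows 1 and 2 agree on Pilot; apply Pilot→FlightNo and equate their FlightNo entries. Rows 1 and 3 agree on Pilot; apply Pilot→FlightNo and equate their FlightNo entries. Rows 1 and 2 agree on Capacity; apply Capacity→DepTime, Pilot and equate their DepTime, Pilot entries. Rows 1 and 3 agree on Capacity; apply Capacity→DepTime, Pilot and equate their DepTime, Pilot entries. No row becomes fully distinguished — the join is lossy.
Dependency preservation: DepTime, Capacity → FlightNo is not contained in any single fragment, but the restricted closure of its left-hand side across the fragments still reaches the right-hand side; the remaining FDs each lie inside some fragment. All dependencies are preserved.

lossy but dependency-preserving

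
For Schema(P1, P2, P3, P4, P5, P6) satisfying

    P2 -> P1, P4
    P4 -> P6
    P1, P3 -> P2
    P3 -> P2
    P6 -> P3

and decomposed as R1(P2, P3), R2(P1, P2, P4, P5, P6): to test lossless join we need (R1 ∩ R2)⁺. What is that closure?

P1, P2, P3, P4, P6

R1 ∩ R2 = {P2}.
P2 → P1, P4 applies, adding P1, P4
P4 → P6 applies, adding P6
P6 → P3 applies, adding P3
Closure: {P1, P2, P3, P4, P6}.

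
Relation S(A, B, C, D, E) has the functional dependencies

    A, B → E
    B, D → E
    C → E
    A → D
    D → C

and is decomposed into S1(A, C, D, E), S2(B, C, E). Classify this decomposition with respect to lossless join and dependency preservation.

lossy but dependency-preserving

Lossless test: (C, E)⁺ = {C, E}, which is a superkey of neither fragment — lossy.
Dependency preservation: A, B → E; B, D → E are not contained in any single fragment, but the restricted closure of each left-hand side across the fragments still reaches the right-hand side; the remaining FDs each lie inside some fragment. All dependencies are preserved.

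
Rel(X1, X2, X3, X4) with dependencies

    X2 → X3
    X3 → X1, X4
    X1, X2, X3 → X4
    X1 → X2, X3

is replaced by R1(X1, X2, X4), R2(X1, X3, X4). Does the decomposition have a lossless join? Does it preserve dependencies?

lossless and dependency-preserving

Lossless test: (X1, X4)⁺ = {X1, X2, X3, X4}, which contains all of one fragment — lossless.
Dependency preservation: X2 → X3; X1, X2, X3 → X4; X1 → X2, X3 are not contained in any single fragment, but the restricted closure of each left-hand side across the fragments still reaches the right-hand side; the remaining FDs each lie inside some fragment. All dependencies are preserved.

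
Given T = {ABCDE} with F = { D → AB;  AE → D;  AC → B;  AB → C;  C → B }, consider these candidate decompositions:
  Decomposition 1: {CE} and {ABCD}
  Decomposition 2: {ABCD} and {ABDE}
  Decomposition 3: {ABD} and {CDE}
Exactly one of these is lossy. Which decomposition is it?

Decomposition 1

Decomposition 1: common = {C}, closure = {BC} → lossy.
Decomposition 2: common = {ABD}, closure = {ABCD} → lossless.
Decomposition 3: common = {D}, closure = {ABCD} → lossless.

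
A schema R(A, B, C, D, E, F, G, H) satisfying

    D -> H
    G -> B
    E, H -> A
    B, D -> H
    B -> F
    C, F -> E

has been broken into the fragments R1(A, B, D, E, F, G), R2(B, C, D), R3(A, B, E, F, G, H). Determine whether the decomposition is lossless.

No

Chase test. Columns are A, B, C, D, E, F, G, H; row i has aⱼ where attribute j ∈ Ri, else bᵢⱼ.
Initial tableau (one row per fragment):
  row 1: a1 a2 b13 a4 a5 a6 a7 b18
  row 2: b21 a2 a3 a4 b25 b26 b27 b28
  row 3: a1 a2 b33 b34 a5 a6 a7 a8
Rows 1 and 2 agree on D; apply D→H and equate their H entries.
Rows 1 and 2 agree on B; apply B→F and equate their F entries.
No row becomes fully distinguished — the join is lossy.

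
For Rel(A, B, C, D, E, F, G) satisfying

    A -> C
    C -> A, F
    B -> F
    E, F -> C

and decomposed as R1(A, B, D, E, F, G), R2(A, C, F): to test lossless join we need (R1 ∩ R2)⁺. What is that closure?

R1 ∩ R2 = {A, F}.
A → C applies, adding C
Closure: {A, C, F}.

A, C, F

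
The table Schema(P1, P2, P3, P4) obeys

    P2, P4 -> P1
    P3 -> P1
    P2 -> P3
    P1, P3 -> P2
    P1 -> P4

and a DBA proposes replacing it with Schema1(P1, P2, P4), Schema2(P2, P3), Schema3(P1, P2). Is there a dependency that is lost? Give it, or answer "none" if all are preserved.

P2, P4 → P1 lies within Schema1.
P3 → P1: restricted closure across fragments reaches P1.
P2 → P3 lies within Schema2.
P1, P3 → P2: restricted closure across fragments reaches P2.
P1 → P4 lies within Schema1.
Every dependency is enforceable on the fragments, so the decomposition is dependency-preserving.

none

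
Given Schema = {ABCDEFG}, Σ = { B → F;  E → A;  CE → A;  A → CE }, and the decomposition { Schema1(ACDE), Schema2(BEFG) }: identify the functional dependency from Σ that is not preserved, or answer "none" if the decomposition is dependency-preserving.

none

B → F lies within Schema2.
E → A lies within Schema1.
CE → A lies within Schema1.
A → CE lies within Schema1.
Every dependency is enforceable on the fragments, so the decomposition is dependency-preserving.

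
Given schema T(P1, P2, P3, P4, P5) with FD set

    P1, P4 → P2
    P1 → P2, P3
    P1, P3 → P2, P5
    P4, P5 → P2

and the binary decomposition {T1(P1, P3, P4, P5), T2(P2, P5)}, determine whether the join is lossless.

No

Common attributes: T1 ∩ T2 = {P5}.
No dependency enlarges {P5}, so (P5)⁺ = {P5}.
The closure contains neither all of T1 = {P1, P3, P4, P5} nor all of T2 = {P2, P5}, so the common attributes are not a superkey of either fragment. The join is lossy.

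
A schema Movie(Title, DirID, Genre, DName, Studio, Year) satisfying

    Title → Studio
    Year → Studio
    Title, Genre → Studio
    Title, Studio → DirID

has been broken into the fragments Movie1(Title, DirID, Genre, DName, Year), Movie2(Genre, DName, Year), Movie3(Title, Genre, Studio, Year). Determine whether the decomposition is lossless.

Yes

Chase test. Columns are Title, DirID, Genre, DName, Studio, Year; row i has aⱼ where attribute j ∈ Moviei, else bᵢⱼ.
Initial tableau (one row per fragment):
  row 1: a1 a2 a3 a4 b15 a6
  row 2: b21 b22 a3 a4 b25 a6
  row 3: a1 b32 a3 b34 a5 a6
Rows 1 and 3 agree on Title; apply Title→Studio and equate their Studio entries.
Rows 1 and 2 agree on Year; apply Year→Studio and equate their Studio entries.
Rows 1 and 3 agree on Title, Studio; apply Title, Studio→DirID and equate their DirID entries.
Row 1 is now all distinguished symbols — the join is lossless.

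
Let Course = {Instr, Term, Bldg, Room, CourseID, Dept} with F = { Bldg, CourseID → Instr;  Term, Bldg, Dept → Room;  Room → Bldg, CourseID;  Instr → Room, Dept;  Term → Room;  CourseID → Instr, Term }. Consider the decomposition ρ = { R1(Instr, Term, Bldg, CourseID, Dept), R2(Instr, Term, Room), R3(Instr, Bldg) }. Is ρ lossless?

Yes

Chase test. Columns are Instr, Term, Bldg, Room, CourseID, Dept; row i has aⱼ where attribute j ∈ Ri, else bᵢⱼ.
Initial tableau (one row per fragment):
  row 1: a1 a2 a3 b14 a5 a6
  row 2: a1 a2 b23 a4 b25 b26
  row 3: a1 b32 a3 b34 b35 b36
Rows 1 and 2 agree on Instr; apply Instr→Room, Dept and equate their Room, Dept entries.
Rows 1 and 3 agree on Instr; apply Instr→Room, Dept and equate their Room, Dept entries.
Rows 1 and 2 agree on Room; apply Room→Bldg, CourseID and equate their Bldg, CourseID entries.
Rows 1 and 3 agree on Room; apply Room→Bldg, CourseID and equate their Bldg, CourseID entries.
Rows 1 and 3 agree on CourseID; apply CourseID→Instr, Term and equate their Instr, Term entries.
Row 1 is now all distinguished symbols — the join is lossless.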